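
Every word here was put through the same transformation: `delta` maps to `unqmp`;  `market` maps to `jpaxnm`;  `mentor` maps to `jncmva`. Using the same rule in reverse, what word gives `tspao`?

d(3)→u(20) and e(4)→n(13) fit y≡19x+15 (mod 26); the inverse of 19 mod 26 is 11. Treating letters as 0–25, the rule is x ↦ 19x + 15 (mod 26).
Decoding tspao: t(19)→11·(19−15)≡18=s; s(18)→11·(18−15)≡7=h; p(15)→11·(15−15)≡0=a; a(0)→11·(0−15)≡17=r; o(14)→11·(14−15)≡15=p (all mod 26).

sharp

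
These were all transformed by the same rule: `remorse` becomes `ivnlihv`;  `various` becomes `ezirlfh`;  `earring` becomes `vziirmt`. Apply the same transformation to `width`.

Each pair mirrors across the alphabet (r↔i, e↔v, m↔n): positions sum to 25. Letters are reflected about the middle of the alphabet (position → 25−position): Atbash.
On width: w↔d, i↔r, d↔w, t↔g, h↔s.

drwgs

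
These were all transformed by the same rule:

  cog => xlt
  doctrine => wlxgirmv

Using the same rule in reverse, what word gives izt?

Each pair mirrors across the alphabet (c↔x, o↔l, g↔t): positions sum to 25. Each letter is replaced by its mirror in the alphabet: a↔z, b↔y, c↔x, and so on (the Atbash cipher).
Decoding izt: i↔r, z↔a, t↔g.

rag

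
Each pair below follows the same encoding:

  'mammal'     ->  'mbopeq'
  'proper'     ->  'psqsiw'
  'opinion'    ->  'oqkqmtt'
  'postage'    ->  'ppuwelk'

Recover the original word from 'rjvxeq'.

ritual

In mammal: m→m is +0, a→b is +1, m→o is +2, m→p is +3 — the shift increases by 1 each position. Letter i (0-indexed) is shifted by i+0, so successive shifts are 0, 1, 2, ….
Decoding rjvxeq: r−0=r, j−1=i, v−2=t, x−3=u, e−4=a, q−5=l.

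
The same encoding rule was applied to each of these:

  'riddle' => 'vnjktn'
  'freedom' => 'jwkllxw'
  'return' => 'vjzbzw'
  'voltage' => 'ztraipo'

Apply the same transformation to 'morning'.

In riddle: r→v is +4, i→n is +5, d→j is +6, d→k is +7 — the shift increases by 1 each position. Letter i (0-indexed) is shifted by i+4, so successive shifts are 4, 5, 6, ….
Applying it to morning: m+4=q, o+5=t, r+6=x, n+7=u, i+8=q, n+9=w, g+10=q.

qtxuqwq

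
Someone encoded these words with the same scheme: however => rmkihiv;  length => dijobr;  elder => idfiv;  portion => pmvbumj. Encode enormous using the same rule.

Each letter's alphabet position (a=0..z=25) is mapped through 3·x+22 mod 26 — an affine cipher.
On enormous: e(4)→3·4+22≡8=i; n(13)→3·13+22≡9=j; o(14)→3·14+22≡12=m; r(17)→3·17+22≡21=v; m(12)→3·12+22≡6=g; o(14)→3·14+22≡12=m; u(20)→3·20+22≡4=e; s(18)→3·18+22≡24=y (all mod 26).

ijmvgmey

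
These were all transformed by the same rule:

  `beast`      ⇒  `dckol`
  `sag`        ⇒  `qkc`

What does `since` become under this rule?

The output letters match the input read backwards, each shifted +10: beast reversed is tsaeb. Read the word backwards and shift each letter +10.
On since: reverse → ecnis; then shift: e+10=o, c+10=m, n+10=x, i+10=s, s+10=c.

omxsc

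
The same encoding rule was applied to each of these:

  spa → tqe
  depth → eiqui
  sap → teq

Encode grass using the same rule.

The shift depends on letter class: consonant s→t is +1, but vowel a→e is +4. Vowels shift forward by 4 and consonants shift forward by 1.
Applying it to grass: g(cons)+1=h, r(cons)+1=s, a(vowel)+4=e, s(cons)+1=t, s(cons)+1=t.

hsett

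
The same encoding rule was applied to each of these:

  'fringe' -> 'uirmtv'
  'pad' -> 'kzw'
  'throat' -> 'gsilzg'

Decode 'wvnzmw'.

demand

Each pair mirrors across the alphabet (f↔u, r↔i, i↔r): positions sum to 25. Each letter is replaced by its mirror in the alphabet: a↔z, b↔y, c↔x, and so on (the Atbash cipher).
Undoing it on wvnzmw: w↔d, v↔e, n↔m, z↔a, m↔n, w↔d.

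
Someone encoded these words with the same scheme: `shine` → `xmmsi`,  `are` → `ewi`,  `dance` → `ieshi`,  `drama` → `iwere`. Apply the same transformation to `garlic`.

The rule splits by letter class: vowels +4, consonants +5.
On garlic: g(cons)+5=l, a(vowel)+4=e, r(cons)+5=w, l(cons)+5=q, i(vowel)+4=m, c(cons)+5=h.

lewqmh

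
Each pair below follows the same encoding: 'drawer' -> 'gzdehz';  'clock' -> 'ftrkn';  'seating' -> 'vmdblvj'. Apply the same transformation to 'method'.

pmwprl

Shifts by position in drawer: pos 0: d→g (+3), pos 1: r→z (+8), pos 2: a→d (+3), pos 3: w→e (+8) — repeating every 2. It's a Vigenère-style cipher with numeric key [3,8]: position i shifts by key[i mod 2].
On method: m+3=p, e+8=m, t+3=w, h+8=p, o+3=r, d+8=l.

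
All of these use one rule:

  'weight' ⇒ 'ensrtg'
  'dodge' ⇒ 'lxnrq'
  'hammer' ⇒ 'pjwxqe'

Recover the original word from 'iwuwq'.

In weight: w→e is +8, e→n is +9, i→s is +10, g→r is +11 — the shift increases by 1 each position. Letter i (0-indexed) is shifted by i+8, so successive shifts are 8, 9, 10, ….
Decoding iwuwq: i−8=a, w−9=n, u−10=k, w−11=l, q−12=e.

ankle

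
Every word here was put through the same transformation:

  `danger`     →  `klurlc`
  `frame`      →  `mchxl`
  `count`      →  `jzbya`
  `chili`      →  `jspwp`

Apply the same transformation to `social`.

zzjthw

Shifts by position in danger: pos 0: d→k (+7), pos 1: a→l (+11), pos 2: n→u (+7), pos 3: g→r (+11) — repeating every 2. It's a Vigenère-style cipher with numeric key [7,11]: position i shifts by key[i mod 2].
On social: s+7=z, o+11=z, c+7=j, i+11=t, a+7=h, l+11=w.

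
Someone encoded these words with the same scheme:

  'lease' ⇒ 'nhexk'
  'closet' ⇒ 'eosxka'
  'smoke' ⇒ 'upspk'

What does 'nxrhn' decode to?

lunch

In lease: l→n is +2, e→h is +3, a→e is +4, s→x is +5 — the shift increases by 1 each position. Letter i (0-indexed) is shifted by i+2, so successive shifts are 2, 3, 4, ….
Decoding nxrhn: n−2=l, x−3=u, r−4=n, h−5=c, n−6=h.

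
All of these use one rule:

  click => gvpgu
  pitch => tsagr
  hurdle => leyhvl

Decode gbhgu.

Shifts by position in click: pos 0: c→g (+4), pos 1: l→v (+10), pos 2: i→p (+7), pos 3: c→g (+4), pos 4: k→u (+10) — repeating every 3. A repeating key of period 3 is used — shifts +4, +10, +7 over and over.
Reversing it on gbhgu: g−4=c, b−10=r, h−7=a, g−4=c, u−10=k.

crack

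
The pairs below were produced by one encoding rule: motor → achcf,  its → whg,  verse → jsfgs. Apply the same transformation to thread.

Compare letters: m→a is +14, o→c is +14, t→h is +14 — a constant shift. Every letter moves 14 places later in the alphabet, wrapping around z→a.
Applying it to thread: t+14=h, h+14=v, r+14=f, e+14=s, a+14=o, d+14=r.

hvfsor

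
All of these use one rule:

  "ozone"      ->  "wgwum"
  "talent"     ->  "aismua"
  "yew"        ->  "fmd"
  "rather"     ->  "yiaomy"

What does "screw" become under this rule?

The shift depends on letter class: consonant z→g is +7, but vowel o→w is +8. The rule splits by letter class: vowels +8, consonants +7.
On screw: s(cons)+7=z, c(cons)+7=j, r(cons)+7=y, e(vowel)+8=m, w(cons)+7=d.

zjymd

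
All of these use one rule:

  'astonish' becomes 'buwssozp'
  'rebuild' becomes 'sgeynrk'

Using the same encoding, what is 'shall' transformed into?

In astonish: a→b is +1, s→u is +2, t→w is +3, o→s is +4 — the shift increases by 1 each position. Each letter shifts forward by (position + 1), i.e. 1, 2, 3, … — the shift grows by one for each successive letter.
For shall: s+1=t, h+2=j, a+3=d, l+4=p, l+5=q.

tjdpq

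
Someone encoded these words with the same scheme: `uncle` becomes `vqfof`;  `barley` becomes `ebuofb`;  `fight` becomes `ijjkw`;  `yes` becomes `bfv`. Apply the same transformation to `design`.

Vowels shift forward by 1 and consonants shift forward by 3.
On design: d(cons)+3=g, e(vowel)+1=f, s(cons)+3=v, i(vowel)+1=j, g(cons)+3=j, n(cons)+3=q.

gfvjjq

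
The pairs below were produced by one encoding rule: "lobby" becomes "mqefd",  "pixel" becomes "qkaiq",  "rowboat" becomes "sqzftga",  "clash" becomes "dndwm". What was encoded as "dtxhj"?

In lobby: l→m is +1, o→q is +2, b→e is +3, b→f is +4 — the shift increases by 1 each position. The shift increases by 1 at each position, starting from +1: 1, 2, 3, ….
Decoding dtxhj: d−1=c, t−2=r, x−3=u, h−4=d, j−5=e.

crude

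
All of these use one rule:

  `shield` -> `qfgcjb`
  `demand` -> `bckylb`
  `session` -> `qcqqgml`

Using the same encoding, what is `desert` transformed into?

bcqcpr

Compare letters: s→q is +24, h→f is +24, i→g is +24 — a constant shift. It's a constant shift of +24 (ROT24).
For desert: d+24=b, e+24=c, s+24=q, e+24=c, r+24=p, t+24=r.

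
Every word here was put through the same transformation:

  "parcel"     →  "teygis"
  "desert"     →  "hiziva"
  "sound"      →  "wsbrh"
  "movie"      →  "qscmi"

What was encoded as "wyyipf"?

surely

Shifts by position in parcel: pos 0: p→t (+4), pos 1: a→e (+4), pos 2: r→y (+7), pos 3: c→g (+4), pos 4: e→i (+4), pos 5: l→s (+7) — repeating every 3. A repeating key of period 3 is used — shifts +4, +4, +7 over and over.
Decoding wyyipf: w−4=s, y−4=u, y−7=r, i−4=e, p−4=l, f−7=y.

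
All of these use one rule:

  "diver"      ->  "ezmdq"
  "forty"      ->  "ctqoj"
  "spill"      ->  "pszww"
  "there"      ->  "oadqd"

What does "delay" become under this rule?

edwhj

This is an affine cipher: with a=0,…,z=25, each position x becomes (25x+7) mod 26.
For delay: d(3)→25·3+7≡4=e; e(4)→25·4+7≡3=d; l(11)→25·11+7≡22=w; a(0)→25·0+7≡7=h; y(24)→25·24+7≡9=j (all mod 26).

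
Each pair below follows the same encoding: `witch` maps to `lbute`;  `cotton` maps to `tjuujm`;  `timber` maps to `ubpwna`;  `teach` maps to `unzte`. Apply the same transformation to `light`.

sbheu

w(22)→l(11) and i(8)→b(1) fit y≡23x+25 (mod 26); the inverse of 23 mod 26 is 17. This is an affine cipher: with a=0,…,z=25, each position x becomes (23x+25) mod 26.
For light: l(11)→23·11+25≡18=s; i(8)→23·8+25≡1=b; g(6)→23·6+25≡7=h; h(7)→23·7+25≡4=e; t(19)→23·19+25≡20=u (all mod 26).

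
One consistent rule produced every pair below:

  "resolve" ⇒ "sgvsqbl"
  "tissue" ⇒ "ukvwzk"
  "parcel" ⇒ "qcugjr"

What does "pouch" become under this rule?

qqxgm

The shift increases by 1 at each position, starting from +1: 1, 2, 3, ….
For pouch: p+1=q, o+2=q, u+3=x, c+4=g, h+5=m.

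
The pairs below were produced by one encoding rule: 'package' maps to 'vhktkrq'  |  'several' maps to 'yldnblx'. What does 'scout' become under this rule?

yjwdd

In package: p→v is +6, a→h is +7, c→k is +8, k→t is +9 — the shift increases by 1 each position. Letter i (0-indexed) is shifted by i+6, so successive shifts are 6, 7, 8, ….
Applying it to scout: s+6=y, c+7=j, o+8=w, u+9=d, t+10=d.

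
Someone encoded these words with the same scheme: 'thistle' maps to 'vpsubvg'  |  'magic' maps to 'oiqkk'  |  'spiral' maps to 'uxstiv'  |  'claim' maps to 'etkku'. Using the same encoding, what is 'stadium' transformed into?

ubkfqeo

Shifts by position in thistle: pos 0: t→v (+2), pos 1: h→p (+8), pos 2: i→s (+10), pos 3: s→u (+2), pos 4: t→b (+8), pos 5: l→v (+10) — repeating every 3. The shifts repeat in a cycle of length 3: positions 0,1,… shift by +2, +8, +10, then the pattern repeats.
On stadium: s+2=u, t+8=b, a+10=k, d+2=f, i+8=q, u+10=e, m+2=o.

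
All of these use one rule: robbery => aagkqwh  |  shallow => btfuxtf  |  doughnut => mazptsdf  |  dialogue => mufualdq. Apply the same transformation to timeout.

Shifts by position in robbery: pos 0: r→a (+9), pos 1: o→a (+12), pos 2: b→g (+5), pos 3: b→k (+9), pos 4: e→q (+12), pos 5: r→w (+5) — repeating every 3. It's a Vigenère-style cipher with numeric key [9,12,5]: position i shifts by key[i mod 3].
Applying it to timeout: t+9=c, i+12=u, m+5=r, e+9=n, o+12=a, u+5=z, t+9=c.

curnazc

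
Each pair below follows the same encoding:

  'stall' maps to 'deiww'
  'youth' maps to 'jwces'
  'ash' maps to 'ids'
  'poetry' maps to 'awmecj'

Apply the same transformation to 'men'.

xmy

The shift depends on letter class: consonant s→d is +11, but vowel a→i is +8. Vowels shift forward by 8 and consonants shift forward by 11.
Applying it to men: m(cons)+11=x, e(vowel)+8=m, n(cons)+11=y.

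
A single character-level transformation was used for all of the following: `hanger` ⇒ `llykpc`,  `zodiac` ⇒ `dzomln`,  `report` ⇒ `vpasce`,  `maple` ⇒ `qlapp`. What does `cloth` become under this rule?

It's a Vigenère-style cipher with numeric key [4,11,11]: position i shifts by key[i mod 3].
On cloth: c+4=g, l+11=w, o+11=z, t+4=x, h+11=s.

gwzxs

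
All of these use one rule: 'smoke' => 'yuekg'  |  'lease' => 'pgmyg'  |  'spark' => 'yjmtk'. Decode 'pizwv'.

s(18)→y(24) and m(12)→u(20) fit y≡5x+12 (mod 26); the inverse of 5 mod 26 is 21. This is an affine cipher: with a=0,…,z=25, each position x becomes (5x+12) mod 26.
Reversing it on pizwv: p(15)→21·(15−12)≡11=l; i(8)→21·(8−12)≡20=u; z(25)→21·(25−12)≡13=n; w(22)→21·(22−12)≡2=c; v(21)→21·(21−12)≡7=h (all mod 26).

lunch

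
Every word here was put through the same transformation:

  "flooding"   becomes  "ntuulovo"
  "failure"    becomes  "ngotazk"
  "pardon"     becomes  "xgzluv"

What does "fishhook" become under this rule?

noappuus

The shift depends on letter class: consonant f→n is +8, but vowel o→u is +6. Vowels shift forward by 6 and consonants shift forward by 8.
For fishhook: f(cons)+8=n, i(vowel)+6=o, s(cons)+8=a, h(cons)+8=p, h(cons)+8=p, o(vowel)+6=u, o(vowel)+6=u, k(cons)+8=s.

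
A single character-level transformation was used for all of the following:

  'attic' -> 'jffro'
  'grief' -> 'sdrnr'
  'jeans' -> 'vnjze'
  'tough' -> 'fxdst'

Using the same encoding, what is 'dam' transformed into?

pjy

The shift depends on letter class: consonant t→f is +12, but vowel a→j is +9. The rule splits by letter class: vowels +9, consonants +12.
Applying it to dam: d(cons)+12=p, a(vowel)+9=j, m(cons)+12=y.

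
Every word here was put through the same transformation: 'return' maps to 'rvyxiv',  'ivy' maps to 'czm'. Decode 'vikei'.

Read the word backwards and shift each letter +4.
Reversing it on vikei: shift back: v−4=r, i−4=e, k−4=g, e−4=a, i−4=e → regae; then reverse → eager.

eager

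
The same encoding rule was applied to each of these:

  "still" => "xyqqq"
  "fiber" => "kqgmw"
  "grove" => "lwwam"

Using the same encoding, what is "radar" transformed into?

wiiiw

Two shifts are in play — +8 for a/e/i/o/u, +5 for every other letter.
For radar: r(cons)+5=w, a(vowel)+8=i, d(cons)+5=i, a(vowel)+8=i, r(cons)+5=w.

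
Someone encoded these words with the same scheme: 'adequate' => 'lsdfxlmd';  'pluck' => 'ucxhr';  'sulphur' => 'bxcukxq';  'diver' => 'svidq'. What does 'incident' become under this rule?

vyhvsdym

a(0)→l(11) and d(3)→s(18) fit y≡11x+11 (mod 26); the inverse of 11 mod 26 is 19. Treating letters as 0–25, the rule is x ↦ 11x + 11 (mod 26).
On incident: i(8)→11·8+11≡21=v; n(13)→11·13+11≡24=y; c(2)→11·2+11≡7=h; i(8)→11·8+11≡21=v; d(3)→11·3+11≡18=s; e(4)→11·4+11≡3=d; n(13)→11·13+11≡24=y; t(19)→11·19+11≡12=m (all mod 26).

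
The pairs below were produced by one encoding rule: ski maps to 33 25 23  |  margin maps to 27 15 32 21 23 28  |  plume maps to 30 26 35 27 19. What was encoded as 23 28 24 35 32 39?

s is letter #19 and maps to 33: an offset of 14. The number is (letter's place in the alphabet, a=1) + 14.
Reversing it on 23 28 24 35 32 39: 23→(23−14)÷1=9=i, 28→(28−14)÷1=14=n, 24→(24−14)÷1=10=j, 35→(35−14)÷1=21=u, 32→(32−14)÷1=18=r, 39→(39−14)÷1=25=y.

injury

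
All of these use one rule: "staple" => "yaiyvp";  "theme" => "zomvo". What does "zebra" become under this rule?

fljak

The shift increases by 1 at each position, starting from +6: 6, 7, 8, ….
Applying it to zebra: z+6=f, e+7=l, b+8=j, r+9=a, a+10=k.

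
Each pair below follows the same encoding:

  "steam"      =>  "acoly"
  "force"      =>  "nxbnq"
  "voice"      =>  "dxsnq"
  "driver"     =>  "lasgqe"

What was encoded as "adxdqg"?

The shift increases by 1 at each position, starting from +8: 8, 9, 10, ….
Reversing it on adxdqg: a−8=s, d−9=u, x−10=n, d−11=s, q−12=e, g−13=t.

sunset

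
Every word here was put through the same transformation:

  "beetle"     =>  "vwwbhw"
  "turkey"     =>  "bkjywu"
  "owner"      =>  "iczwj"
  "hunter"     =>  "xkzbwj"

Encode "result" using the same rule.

jwskhb

b(1)→v(21) and e(4)→w(22) fit y≡9x+12 (mod 26); the inverse of 9 mod 26 is 3. Each letter's alphabet position (a=0..z=25) is mapped through 9·x+12 mod 26 — an affine cipher.
For result: r(17)→9·17+12≡9=j; e(4)→9·4+12≡22=w; s(18)→9·18+12≡18=s; u(20)→9·20+12≡10=k; l(11)→9·11+12≡7=h; t(19)→9·19+12≡1=b (all mod 26).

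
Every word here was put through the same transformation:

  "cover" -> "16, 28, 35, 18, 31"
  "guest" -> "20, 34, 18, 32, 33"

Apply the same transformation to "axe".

14, 37, 18

c is letter #3 and maps to 16: an offset of 13. The number is (letter's place in the alphabet, a=1) + 13.
On axe: a=1→14, x=24→37, e=5→18.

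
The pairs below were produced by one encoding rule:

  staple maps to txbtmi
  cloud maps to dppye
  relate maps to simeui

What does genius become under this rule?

Shifts by position in staple: pos 0: s→t (+1), pos 1: t→x (+4), pos 2: a→b (+1), pos 3: p→t (+4) — repeating every 2. The shifts repeat in a cycle of length 2: positions 0,1,… shift by +1, +4, then the pattern repeats.
Applying it to genius: g+1=h, e+4=i, n+1=o, i+4=m, u+1=v, s+4=w.

hiomvw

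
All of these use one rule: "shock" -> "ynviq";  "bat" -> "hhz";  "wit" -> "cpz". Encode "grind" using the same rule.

mxptj

Vowels shift forward by 7 and consonants shift forward by 6.
For grind: g(cons)+6=m, r(cons)+6=x, i(vowel)+7=p, n(cons)+6=t, d(cons)+6=j.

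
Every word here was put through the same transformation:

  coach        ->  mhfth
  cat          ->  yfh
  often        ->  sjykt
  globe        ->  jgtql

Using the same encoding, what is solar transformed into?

wfqtx

Read the word backwards and shift each letter +5.
Applying it to solar: reverse → ralos; then shift: r+5=w, a+5=f, l+5=q, o+5=t, s+5=x.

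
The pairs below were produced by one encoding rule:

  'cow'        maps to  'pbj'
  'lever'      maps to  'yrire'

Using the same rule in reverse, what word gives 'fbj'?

sow

Compare letters: c→p is +13, o→b is +13, w→j is +13 — a constant shift. Each letter is shifted forward by 13 in the alphabet (a Caesar shift of +13).
Decoding fbj: f−13=s, b−13=o, j−13=w.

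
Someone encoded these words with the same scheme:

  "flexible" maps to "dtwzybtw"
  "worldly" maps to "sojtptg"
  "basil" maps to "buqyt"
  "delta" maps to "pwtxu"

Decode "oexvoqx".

outpost

f(5)→d(3) and l(11)→t(19) fit y≡7x+20 (mod 26); the inverse of 7 mod 26 is 15. This is an affine cipher: with a=0,…,z=25, each position x becomes (7x+20) mod 26.
Undoing it on oexvoqx: o(14)→15·(14−20)≡14=o; e(4)→15·(4−20)≡20=u; x(23)→15·(23−20)≡19=t; v(21)→15·(21−20)≡15=p; o(14)→15·(14−20)≡14=o; q(16)→15·(16−20)≡18=s; x(23)→15·(23−20)≡19=t (all mod 26).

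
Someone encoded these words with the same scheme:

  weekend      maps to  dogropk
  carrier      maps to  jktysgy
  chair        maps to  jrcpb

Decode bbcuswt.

uranium

Shifts by position in weekend: pos 0: w→d (+7), pos 1: e→o (+10), pos 2: e→g (+2), pos 3: k→r (+7), pos 4: e→o (+10), pos 5: n→p (+2) — repeating every 3. The shifts repeat in a cycle of length 3: positions 0,1,… shift by +7, +10, +2, then the pattern repeats.
Undoing it on bbcuswt: b−7=u, b−10=r, c−2=a, u−7=n, s−10=i, w−2=u, t−7=m.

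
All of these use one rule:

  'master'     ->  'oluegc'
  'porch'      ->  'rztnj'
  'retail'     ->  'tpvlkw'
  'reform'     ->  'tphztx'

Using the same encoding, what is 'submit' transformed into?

Shifts by position in master: pos 0: m→o (+2), pos 1: a→l (+11), pos 2: s→u (+2), pos 3: t→e (+11) — repeating every 2. It's a Vigenère-style cipher with numeric key [2,11]: position i shifts by key[i mod 2].
Applying it to submit: s+2=u, u+11=f, b+2=d, m+11=x, i+2=k, t+11=e.

ufdxke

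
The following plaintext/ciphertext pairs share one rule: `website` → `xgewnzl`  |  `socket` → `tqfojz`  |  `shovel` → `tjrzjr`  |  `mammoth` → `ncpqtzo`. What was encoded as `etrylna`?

drought

In website: w→x is +1, e→g is +2, b→e is +3, s→w is +4 — the shift increases by 1 each position. Letter i (0-indexed) is shifted by i+1, so successive shifts are 1, 2, 3, ….
Undoing it on etrylna: e−1=d, t−2=r, r−3=o, y−4=u, l−5=g, n−6=h, a−7=t.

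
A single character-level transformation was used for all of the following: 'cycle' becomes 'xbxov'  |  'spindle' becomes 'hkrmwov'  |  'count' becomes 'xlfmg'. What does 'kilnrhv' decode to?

promise

Each pair mirrors across the alphabet (c↔x, y↔b, c↔x): positions sum to 25. Each letter is replaced by its mirror in the alphabet: a↔z, b↔y, c↔x, and so on (the Atbash cipher).
Reversing it on kilnrhv: k↔p, i↔r, l↔o, n↔m, r↔i, h↔s, v↔e.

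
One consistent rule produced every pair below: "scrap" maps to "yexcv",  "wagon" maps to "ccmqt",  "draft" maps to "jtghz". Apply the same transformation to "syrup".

Shifts by position in scrap: pos 0: s→y (+6), pos 1: c→e (+2), pos 2: r→x (+6), pos 3: a→c (+2) — repeating every 2. A repeating key of period 2 is used — shifts +6, +2 over and over.
On syrup: s+6=y, y+2=a, r+6=x, u+2=w, p+6=v.

yaxwv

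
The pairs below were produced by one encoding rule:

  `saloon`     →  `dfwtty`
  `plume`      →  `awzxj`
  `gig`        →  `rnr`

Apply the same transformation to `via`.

The shift depends on letter class: consonant s→d is +11, but vowel a→f is +5. Vowels shift forward by 5 and consonants shift forward by 11.
For via: v(cons)+11=g, i(vowel)+5=n, a(vowel)+5=f.

gnf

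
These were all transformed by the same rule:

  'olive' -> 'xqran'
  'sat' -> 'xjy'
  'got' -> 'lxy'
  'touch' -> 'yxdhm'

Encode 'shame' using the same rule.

xmjrn

The shift depends on letter class: consonant l→q is +5, but vowel o→x is +9. The rule splits by letter class: vowels +9, consonants +5.
Applying it to shame: s(cons)+5=x, h(cons)+5=m, a(vowel)+9=j, m(cons)+5=r, e(vowel)+9=n.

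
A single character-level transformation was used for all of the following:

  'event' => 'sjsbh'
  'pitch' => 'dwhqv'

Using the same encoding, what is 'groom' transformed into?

Compare letters: e→s is +14, v→j is +14, e→s is +14 — a constant shift. This is a Caesar cipher with shift 14.
On groom: g+14=u, r+14=f, o+14=c, o+14=c, m+14=a.

ufcca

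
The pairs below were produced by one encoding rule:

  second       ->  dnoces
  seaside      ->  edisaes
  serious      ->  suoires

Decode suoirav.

The output letters match the input read backwards: second reversed is dnoces. The word is simply reversed.
Decoding suoirav: then reverse → various.

various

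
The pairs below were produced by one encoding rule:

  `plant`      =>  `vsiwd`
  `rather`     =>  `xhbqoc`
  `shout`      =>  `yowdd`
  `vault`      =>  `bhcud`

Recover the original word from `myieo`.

grave

In plant: p→v is +6, l→s is +7, a→i is +8, n→w is +9 — the shift increases by 1 each position. The shift increases by 1 at each position, starting from +6: 6, 7, 8, ….
Reversing it on myieo: m−6=g, y−7=r, i−8=a, e−9=v, o−10=e.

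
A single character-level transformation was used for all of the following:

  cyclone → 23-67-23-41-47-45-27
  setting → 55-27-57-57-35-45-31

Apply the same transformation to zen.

c(#3)→23 and y(#25)→67: differences scale by 2, so n = 2·pos + 17. The formula is n = 2×(alphabet index, a=1) + 17.
For zen: z=26→69, e=5→27, n=14→45.

69-27-45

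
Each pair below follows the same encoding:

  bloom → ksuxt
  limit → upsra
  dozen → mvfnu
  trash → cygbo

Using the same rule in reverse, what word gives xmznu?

Shifts by position in bloom: pos 0: b→k (+9), pos 1: l→s (+7), pos 2: o→u (+6), pos 3: o→x (+9), pos 4: m→t (+7) — repeating every 3. A repeating key of period 3 is used — shifts +9, +7, +6 over and over.
Reversing it on xmznu: x−9=o, m−7=f, z−6=t, n−9=e, u−7=n.

often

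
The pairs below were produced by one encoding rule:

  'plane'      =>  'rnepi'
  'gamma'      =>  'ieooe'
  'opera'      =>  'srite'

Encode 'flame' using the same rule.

hneoi

The shift depends on letter class: consonant p→r is +2, but vowel a→e is +4. Vowels shift forward by 4 and consonants shift forward by 2.
For flame: f(cons)+2=h, l(cons)+2=n, a(vowel)+4=e, m(cons)+2=o, e(vowel)+4=i.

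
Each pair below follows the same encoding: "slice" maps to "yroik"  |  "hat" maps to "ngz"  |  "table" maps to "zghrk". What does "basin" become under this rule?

hgyot

Compare letters: s→y is +6, l→r is +6, i→o is +6 — a constant shift. It's a constant shift of +6 (ROT6).
For basin: b+6=h, a+6=g, s+6=y, i+6=o, n+6=t.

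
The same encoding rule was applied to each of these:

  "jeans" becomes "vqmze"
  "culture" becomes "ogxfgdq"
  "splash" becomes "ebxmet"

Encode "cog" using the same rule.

oas

Compare letters: j→v is +12, e→q is +12, a→m is +12 — a constant shift. Each letter is shifted forward by 12 in the alphabet (a Caesar shift of +12).
On cog: c+12=o, o+12=a, g+12=s.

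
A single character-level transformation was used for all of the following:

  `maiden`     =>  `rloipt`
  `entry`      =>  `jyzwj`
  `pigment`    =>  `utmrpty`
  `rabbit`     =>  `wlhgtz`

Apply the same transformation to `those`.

ysuxp

Shifts by position in maiden: pos 0: m→r (+5), pos 1: a→l (+11), pos 2: i→o (+6), pos 3: d→i (+5), pos 4: e→p (+11), pos 5: n→t (+6) — repeating every 3. A repeating key of period 3 is used — shifts +5, +11, +6 over and over.
Applying it to those: t+5=y, h+11=s, o+6=u, s+5=x, e+11=p.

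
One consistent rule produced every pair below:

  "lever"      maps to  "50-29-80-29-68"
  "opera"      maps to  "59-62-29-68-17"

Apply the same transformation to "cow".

l(#12)→50 and e(#5)→29: differences scale by 3, so n = 3·pos + 14. With a=1..z=26, the number is 3·pos + 14.
On cow: c=3→23, o=15→59, w=23→83.

23-59-83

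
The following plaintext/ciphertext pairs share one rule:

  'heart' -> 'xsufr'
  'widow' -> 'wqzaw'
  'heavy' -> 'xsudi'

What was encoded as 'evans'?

globe

h(7)→x(23) and e(4)→s(18) fit y≡19x+20 (mod 26); the inverse of 19 mod 26 is 11. This is an affine cipher: with a=0,…,z=25, each position x becomes (19x+20) mod 26.
Undoing it on evans: e(4)→11·(4−20)≡6=g; v(21)→11·(21−20)≡11=l; a(0)→11·(0−20)≡14=o; n(13)→11·(13−20)≡1=b; s(18)→11·(18−20)≡4=e (all mod 26).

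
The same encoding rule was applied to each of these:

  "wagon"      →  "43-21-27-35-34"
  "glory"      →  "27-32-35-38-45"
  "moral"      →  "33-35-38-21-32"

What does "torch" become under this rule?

40-35-38-23-28

w is letter #23 and maps to 43: an offset of 20. Each letter is replaced by its alphabet position (a=1..z=26) + 20.
On torch: t=20→40, o=15→35, r=18→38, c=3→23, h=8→28.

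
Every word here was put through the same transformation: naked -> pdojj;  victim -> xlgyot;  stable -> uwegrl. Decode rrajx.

power

In naked: n→p is +2, a→d is +3, k→o is +4, e→j is +5 — the shift increases by 1 each position. The shift increases by 1 at each position, starting from +2: 2, 3, 4, ….
Reversing it on rrajx: r−2=p, r−3=o, a−4=w, j−5=e, x−6=r.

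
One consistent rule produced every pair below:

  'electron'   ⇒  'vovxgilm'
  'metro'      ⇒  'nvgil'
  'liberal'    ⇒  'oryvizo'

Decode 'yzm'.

Each pair mirrors across the alphabet (e↔v, l↔o, e↔v): positions sum to 25. Each letter is replaced by its mirror in the alphabet: a↔z, b↔y, c↔x, and so on (the Atbash cipher).
Decoding yzm: y↔b, z↔a, m↔n.

ban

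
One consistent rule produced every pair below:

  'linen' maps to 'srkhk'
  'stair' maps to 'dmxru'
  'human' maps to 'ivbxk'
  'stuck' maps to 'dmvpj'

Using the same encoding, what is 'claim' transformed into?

l(11)→s(18) and i(8)→r(17) fit y≡9x+23 (mod 26); the inverse of 9 mod 26 is 3. Treating letters as 0–25, the rule is x ↦ 9x + 23 (mod 26).
On claim: c(2)→9·2+23≡15=p; l(11)→9·11+23≡18=s; a(0)→9·0+23≡23=x; i(8)→9·8+23≡17=r; m(12)→9·12+23≡1=b (all mod 26).

psxrb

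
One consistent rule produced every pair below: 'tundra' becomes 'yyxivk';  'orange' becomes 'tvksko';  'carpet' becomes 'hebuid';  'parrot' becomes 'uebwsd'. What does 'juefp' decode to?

equal

Shifts by position in tundra: pos 0: t→y (+5), pos 1: u→y (+4), pos 2: n→x (+10), pos 3: d→i (+5), pos 4: r→v (+4), pos 5: a→k (+10) — repeating every 3. The shifts repeat in a cycle of length 3: positions 0,1,… shift by +5, +4, +10, then the pattern repeats.
Undoing it on juefp: j−5=e, u−4=q, e−10=u, f−5=a, p−4=l.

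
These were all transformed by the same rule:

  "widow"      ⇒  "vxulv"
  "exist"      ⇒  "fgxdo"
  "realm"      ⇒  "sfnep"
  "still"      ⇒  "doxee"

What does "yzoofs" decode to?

butter

w(22)→v(21) and i(8)→x(23) fit y≡11x+13 (mod 26); the inverse of 11 mod 26 is 19. Each letter's alphabet position (a=0..z=25) is mapped through 11·x+13 mod 26 — an affine cipher.
Decoding yzoofs: y(24)→19·(24−13)≡1=b; z(25)→19·(25−13)≡20=u; o(14)→19·(14−13)≡19=t; o(14)→19·(14−13)≡19=t; f(5)→19·(5−13)≡4=e; s(18)→19·(18−13)≡17=r (all mod 26).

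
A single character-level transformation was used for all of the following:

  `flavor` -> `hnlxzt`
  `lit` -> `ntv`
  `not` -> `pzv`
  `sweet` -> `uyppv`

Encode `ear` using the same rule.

plt

Two shifts are in play — +11 for a/e/i/o/u, +2 for every other letter.
On ear: e(vowel)+11=p, a(vowel)+11=l, r(cons)+2=t.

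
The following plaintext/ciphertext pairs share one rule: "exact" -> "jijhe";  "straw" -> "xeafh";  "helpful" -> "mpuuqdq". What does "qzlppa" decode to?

Shifts by position in exact: pos 0: e→j (+5), pos 1: x→i (+11), pos 2: a→j (+9), pos 3: c→h (+5), pos 4: t→e (+11) — repeating every 3. It's a Vigenère-style cipher with numeric key [5,11,9]: position i shifts by key[i mod 3].
Reversing it on qzlppa: q−5=l, z−11=o, l−9=c, p−5=k, p−11=e, a−9=r.

locker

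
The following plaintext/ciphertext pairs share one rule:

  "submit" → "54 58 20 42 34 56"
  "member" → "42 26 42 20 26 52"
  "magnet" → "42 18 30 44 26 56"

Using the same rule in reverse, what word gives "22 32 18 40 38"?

chalk

s(#19)→54 and u(#21)→58: differences scale by 2, so n = 2·pos + 16. The formula is n = 2×(alphabet index, a=1) + 16.
Reversing it on 22 32 18 40 38: 22→(22−16)÷2=3=c, 32→(32−16)÷2=8=h, 18→(18−16)÷2=1=a, 40→(40−16)÷2=12=l, 38→(38−16)÷2=11=k.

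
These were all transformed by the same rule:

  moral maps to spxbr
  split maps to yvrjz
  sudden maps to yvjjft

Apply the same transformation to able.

The shift depends on letter class: consonant m→s is +6, but vowel o→p is +1. Two shifts are in play — +1 for a/e/i/o/u, +6 for every other letter.
Applying it to able: a(vowel)+1=b, b(cons)+6=h, l(cons)+6=r, e(vowel)+1=f.

bhrf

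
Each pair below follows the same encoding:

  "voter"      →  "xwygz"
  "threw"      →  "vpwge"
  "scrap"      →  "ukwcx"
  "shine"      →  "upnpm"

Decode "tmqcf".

It's a Vigenère-style cipher with numeric key [2,8,5]: position i shifts by key[i mod 3].
Undoing it on tmqcf: t−2=r, m−8=e, q−5=l, c−2=a, f−8=x.

relax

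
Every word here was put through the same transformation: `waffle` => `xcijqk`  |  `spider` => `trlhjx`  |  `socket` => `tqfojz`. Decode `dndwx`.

class

The shift increases by 1 at each position, starting from +1: 1, 2, 3, ….
Reversing it on dndwx: d−1=c, n−2=l, d−3=a, w−4=s, x−5=s.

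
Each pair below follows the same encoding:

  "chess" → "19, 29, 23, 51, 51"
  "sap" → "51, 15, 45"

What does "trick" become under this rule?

Each letter becomes 2×(its alphabet position, a=1..z=26) + 13.
Applying it to trick: t=20→53, r=18→49, i=9→31, c=3→19, k=11→35.

53, 49, 31, 19, 35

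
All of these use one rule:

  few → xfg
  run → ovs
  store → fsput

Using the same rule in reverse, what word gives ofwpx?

woven

The output letters match the input read backwards, each shifted +1: few reversed is wef. Read the word backwards and shift each letter +1.
Reversing it on ofwpx: shift back: o−1=n, f−1=e, w−1=v, p−1=o, x−1=w → nevow; then reverse → woven.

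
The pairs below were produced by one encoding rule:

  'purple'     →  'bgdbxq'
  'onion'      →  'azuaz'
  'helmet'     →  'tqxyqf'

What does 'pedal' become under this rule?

Compare letters: p→b is +12, u→g is +12, r→d is +12 — a constant shift. Every letter moves 12 places later in the alphabet, wrapping around z→a.
For pedal: p+12=b, e+12=q, d+12=p, a+12=m, l+12=x.

bqpmx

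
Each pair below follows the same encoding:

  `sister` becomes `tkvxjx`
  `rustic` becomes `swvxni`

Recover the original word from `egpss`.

demon

In sister: s→t is +1, i→k is +2, s→v is +3, t→x is +4 — the shift increases by 1 each position. Each letter shifts forward by (position + 1), i.e. 1, 2, 3, … — the shift grows by one for each successive letter.
Decoding egpss: e−1=d, g−2=e, p−3=m, s−4=o, s−5=n.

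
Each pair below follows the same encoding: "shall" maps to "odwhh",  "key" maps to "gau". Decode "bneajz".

friend

Compare letters: s→o is +22, h→d is +22, a→w is +22 — a constant shift. This is a Caesar cipher with shift 22.
Reversing it on bneajz: b−22=f, n−22=r, e−22=i, a−22=e, j−22=n, z−22=d.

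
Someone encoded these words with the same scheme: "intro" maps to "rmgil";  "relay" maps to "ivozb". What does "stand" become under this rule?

This is the alphabet-reversal cipher (Atbash): a becomes z, b becomes y, etc.
On stand: s↔h, t↔g, a↔z, n↔m, d↔w.

hgzmw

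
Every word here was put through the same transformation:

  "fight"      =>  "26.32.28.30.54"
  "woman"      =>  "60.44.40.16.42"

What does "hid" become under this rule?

f(#6)→26 and i(#9)→32: differences scale by 2, so n = 2·pos + 14. The formula is n = 2×(alphabet index, a=1) + 14.
For hid: h=8→30, i=9→32, d=4→22.

30.32.22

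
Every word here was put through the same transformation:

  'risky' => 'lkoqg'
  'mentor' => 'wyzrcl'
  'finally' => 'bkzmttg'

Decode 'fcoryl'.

r(17)→l(11) and i(8)→k(10) fit y≡3x+12 (mod 26); the inverse of 3 mod 26 is 9. Each letter's alphabet position (a=0..z=25) is mapped through 3·x+12 mod 26 — an affine cipher.
Undoing it on fcoryl: f(5)→9·(5−12)≡15=p; c(2)→9·(2−12)≡14=o; o(14)→9·(14−12)≡18=s; r(17)→9·(17−12)≡19=t; y(24)→9·(24−12)≡4=e; l(11)→9·(11−12)≡17=r (all mod 26).

poster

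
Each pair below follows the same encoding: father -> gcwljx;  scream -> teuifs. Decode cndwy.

blast

In father: f→g is +1, a→c is +2, t→w is +3, h→l is +4 — the shift increases by 1 each position. The shift increases by 1 at each position, starting from +1: 1, 2, 3, ….
Reversing it on cndwy: c−1=b, n−2=l, d−3=a, w−4=s, y−5=t.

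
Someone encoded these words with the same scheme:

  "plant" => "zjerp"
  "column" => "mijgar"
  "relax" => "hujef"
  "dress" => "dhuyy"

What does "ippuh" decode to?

p(15)→z(25) and l(11)→j(9) fit y≡17x+4 (mod 26); the inverse of 17 mod 26 is 23. Treating letters as 0–25, the rule is x ↦ 17x + 4 (mod 26).
Decoding ippuh: i(8)→23·(8−4)≡14=o; p(15)→23·(15−4)≡19=t; p(15)→23·(15−4)≡19=t; u(20)→23·(20−4)≡4=e; h(7)→23·(7−4)≡17=r (all mod 26).

otter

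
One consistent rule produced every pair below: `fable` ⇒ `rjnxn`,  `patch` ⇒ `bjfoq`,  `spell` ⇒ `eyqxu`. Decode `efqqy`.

Shifts by position in fable: pos 0: f→r (+12), pos 1: a→j (+9), pos 2: b→n (+12), pos 3: l→x (+12), pos 4: e→n (+9) — repeating every 3. It's a Vigenère-style cipher with numeric key [12,9,12]: position i shifts by key[i mod 3].
Undoing it on efqqy: e−12=s, f−9=w, q−12=e, q−12=e, y−9=p.

sweep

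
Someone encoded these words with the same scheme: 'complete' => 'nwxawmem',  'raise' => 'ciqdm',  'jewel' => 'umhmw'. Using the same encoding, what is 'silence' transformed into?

The shift depends on letter class: consonant c→n is +11, but vowel o→w is +8. Two shifts are in play — +8 for a/e/i/o/u, +11 for every other letter.
On silence: s(cons)+11=d, i(vowel)+8=q, l(cons)+11=w, e(vowel)+8=m, n(cons)+11=y, c(cons)+11=n, e(vowel)+8=m.

dqwmynm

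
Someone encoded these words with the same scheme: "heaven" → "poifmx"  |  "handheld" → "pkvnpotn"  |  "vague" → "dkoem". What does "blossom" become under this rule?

jvwcayu

Shifts by position in heaven: pos 0: h→p (+8), pos 1: e→o (+10), pos 2: a→i (+8), pos 3: v→f (+10) — repeating every 2. It's a Vigenère-style cipher with numeric key [8,10]: position i shifts by key[i mod 2].
On blossom: b+8=j, l+10=v, o+8=w, s+10=c, s+8=a, o+10=y, m+8=u.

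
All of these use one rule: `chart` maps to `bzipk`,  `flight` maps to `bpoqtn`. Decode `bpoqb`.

The output letters match the input read backwards, each shifted +8: chart reversed is trahc. Read the word backwards and shift each letter +8.
Undoing it on bpoqb: shift back: b−8=t, p−8=h, o−8=g, q−8=i, b−8=t → thgit; then reverse → tight.

tight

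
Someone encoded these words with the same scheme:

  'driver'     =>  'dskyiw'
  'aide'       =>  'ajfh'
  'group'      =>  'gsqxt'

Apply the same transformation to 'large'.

In driver: d→d is +0, r→s is +1, i→k is +2, v→y is +3 — the shift increases by 1 each position. Letter i (0-indexed) is shifted by i+0, so successive shifts are 0, 1, 2, ….
On large: l+0=l, a+1=b, r+2=t, g+3=j, e+4=i.

lbtji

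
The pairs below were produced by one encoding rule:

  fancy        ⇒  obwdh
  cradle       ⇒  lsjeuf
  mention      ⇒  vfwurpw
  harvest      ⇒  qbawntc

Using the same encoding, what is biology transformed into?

Shifts by position in fancy: pos 0: f→o (+9), pos 1: a→b (+1), pos 2: n→w (+9), pos 3: c→d (+1) — repeating every 2. It's a Vigenère-style cipher with numeric key [9,1]: position i shifts by key[i mod 2].
Applying it to biology: b+9=k, i+1=j, o+9=x, l+1=m, o+9=x, g+1=h, y+9=h.

kjxmxhh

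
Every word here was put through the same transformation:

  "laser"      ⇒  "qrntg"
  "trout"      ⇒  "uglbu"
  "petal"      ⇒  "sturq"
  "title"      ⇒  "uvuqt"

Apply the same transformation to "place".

sqrft

Treating letters as 0–25, the rule is x ↦ 7x + 17 (mod 26).
On place: p(15)→7·15+17≡18=s; l(11)→7·11+17≡16=q; a(0)→7·0+17≡17=r; c(2)→7·2+17≡5=f; e(4)→7·4+17≡19=t (all mod 26).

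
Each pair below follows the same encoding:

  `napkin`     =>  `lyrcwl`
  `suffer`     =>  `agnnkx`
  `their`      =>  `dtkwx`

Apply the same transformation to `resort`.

n(13)→l(11) and a(0)→y(24) fit y≡3x+24 (mod 26); the inverse of 3 mod 26 is 9. Each letter's alphabet position (a=0..z=25) is mapped through 3·x+24 mod 26 — an affine cipher.
On resort: r(17)→3·17+24≡23=x; e(4)→3·4+24≡10=k; s(18)→3·18+24≡0=a; o(14)→3·14+24≡14=o; r(17)→3·17+24≡23=x; t(19)→3·19+24≡3=d (all mod 26).

xkaoxd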